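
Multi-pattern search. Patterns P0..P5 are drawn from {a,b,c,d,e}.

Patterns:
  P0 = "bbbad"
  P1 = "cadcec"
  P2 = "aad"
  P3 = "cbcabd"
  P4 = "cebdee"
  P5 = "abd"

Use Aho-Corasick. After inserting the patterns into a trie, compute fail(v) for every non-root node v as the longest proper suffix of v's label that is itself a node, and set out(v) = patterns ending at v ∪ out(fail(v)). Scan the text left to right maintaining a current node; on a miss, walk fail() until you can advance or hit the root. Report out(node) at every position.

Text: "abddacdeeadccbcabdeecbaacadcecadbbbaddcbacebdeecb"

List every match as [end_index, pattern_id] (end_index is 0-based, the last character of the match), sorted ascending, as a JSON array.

Build automaton:
Trie (insert patterns):
  0='ε' goto a→12 b→1 c→6
  1='b' goto b→2
  2='bb' goto b→3
  3='bbb' goto a→4
  4='bbba' goto d→5
  5='bbbad' goto ·  [P0 ends]
  6='c' goto a→7 b→15 e→20
  7='ca' goto d→8
  8='cad' goto c→9
  9='cadc' goto e→10
  10='cadce' goto c→11
  11='cadcec' goto ·  [P1 ends]
  12='a' goto a→13 b→25
  13='aa' goto d→14
  14='aad' goto ·  [P2 ends]
  15='cb' goto c→16
  16='cbc' goto a→17
  17='cbca' goto b→18
  18='cbcab' goto d→19
  19='cbcabd' goto ·  [P3 ends]
  20='ce' goto b→21
  21='ceb' goto d→22
  22='cebd' goto e→23
  23='cebde' goto e→24
  24='cebdee' goto ·  [P4 ends]
  25='ab' goto d→26
  26='abd' goto ·  [P5 ends]

Failure links (BFS by depth):
  n1('b'): parent n0 fail=0; on 'b' 0 → fail=0;  out ∅∪∅=∅
  n6('c'): parent n0 fail=0; on 'c' 0 → fail=0;  out ∅∪∅=∅
  n12('a'): parent n0 fail=0; on 'a' 0 → fail=0;  out ∅∪∅=∅
  n2('bb'): parent n1 fail=0; on 'b' 0 → fail=1;  out ∅∪∅=∅
  n7('ca'): parent n6 fail=0; on 'a' 0 → fail=12;  out ∅∪∅=∅
  n13('aa'): parent n12 fail=0; on 'a' 0 → fail=12;  out ∅∪∅=∅
  n15('cb'): parent n6 fail=0; on 'b' 0 → fail=1;  out ∅∪∅=∅
  n20('ce'): parent n6 fail=0; on 'e' 0 → fail=0;  out ∅∪∅=∅
  n25('ab'): parent n12 fail=0; on 'b' 0 → fail=1;  out ∅∪∅=∅
  n3('bbb'): parent n2 fail=1; on 'b' 1 → fail=2;  out ∅∪∅=∅
  n8('cad'): parent n7 fail=12; on 'd' 12→0 → fail=0;  out ∅∪∅=∅
  n14('aad'): parent n13 fail=12; on 'd' 12→0 → fail=0;  out {2}∪∅={2}
  n16('cbc'): parent n15 fail=1; on 'c' 1→0 → fail=6;  out ∅∪∅=∅
  n21('ceb'): parent n20 fail=0; on 'b' 0 → fail=1;  out ∅∪∅=∅
  n26('abd'): parent n25 fail=1; on 'd' 1→0 → fail=0;  out {5}∪∅={5}
  n4('bbba'): parent n3 fail=2; on 'a' 2→1→0 → fail=12;  out ∅∪∅=∅
  n9('cadc'): parent n8 fail=0; on 'c' 0 → fail=6;  out ∅∪∅=∅
  n17('cbca'): parent n16 fail=6; on 'a' 6 → fail=7;  out ∅∪∅=∅
  n22('cebd'): parent n21 fail=1; on 'd' 1→0 → fail=0;  out ∅∪∅=∅
  n5('bbbad'): parent n4 fail=12; on 'd' 12→0 → fail=0;  out {0}∪∅={0}
  n10('cadce'): parent n9 fail=6; on 'e' 6 → fail=20;  out ∅∪∅=∅
  n18('cbcab'): parent n17 fail=7; on 'b' 7→12 → fail=25;  out ∅∪∅=∅
  n23('cebde'): parent n22 fail=0; on 'e' 0 → fail=0;  out ∅∪∅=∅
  n11('cadcec'): parent n10 fail=20; on 'c' 20→0 → fail=6;  out {1}∪∅={1}
  n19('cbcabd'): parent n18 fail=25; on 'd' 25 → fail=26;  out {3}∪{5}={3,5}
  n24('cebdee'): parent n23 fail=0; on 'e' 0 → fail=0;  out {4}∪∅={4}

Run:
i=0 'a': node 0→12
i=1 'b': node 12→25
i=2 'd': node 25→26  → match P5@[0:2]
i=3 'd': node 26→0 ·f
i=4 'a': node 0→12
i=5 'c': node 12→6 ·f
i=6 'd': node 6→0 ·f
i=7 'e': node 0→0
i=8 'e': node 0→0
i=9 'a': node 0→12
i=10 'd': node 12→0 ·f
i=11 'c': node 0→6
i=12 'c': node 6→6 ·f
i=13 'b': node 6→15
i=14 'c': node 15→16
i=15 'a': node 16→17
i=16 'b': node 17→18
i=17 'd': node 18→19  → match P3@[12:17],P5@[15:17]
i=18 'e': node 19→0 ·f
i=19 'e': node 0→0
i=20 'c': node 0→6
i=21 'b': node 6→15
i=22 'a': node 15→12 ·f
i=23 'a': node 12→13
i=24 'c': node 13→6 ·f
i=25 'a': node 6→7
i=26 'd': node 7→8
i=27 'c': node 8→9
i=28 'e': node 9→10
i=29 'c': node 10→11  → match P1@[24:29]
i=30 'a': node 11→7 ·f
i=31 'd': node 7→8
i=32 'b': node 8→1 ·f
i=33 'b': node 1→2
i=34 'b': node 2→3
i=35 'a': node 3→4
i=36 'd': node 4→5  → match P0@[32:36]
i=37 'd': node 5→0 ·f
i=38 'c': node 0→6
i=39 'b': node 6→15
i=40 'a': node 15→12 ·f
i=41 'c': node 12→6 ·f
i=42 'e': node 6→20
i=43 'b': node 20→21
i=44 'd': node 21→22
i=45 'e': node 22→23
i=46 'e': node 23→24  → match P4@[41:46]
i=47 'c': node 24→6 ·f
i=48 'b': node 6→15

Matches: [[2,5],[17,3],[17,5],[29,1],[36,0],[46,4]]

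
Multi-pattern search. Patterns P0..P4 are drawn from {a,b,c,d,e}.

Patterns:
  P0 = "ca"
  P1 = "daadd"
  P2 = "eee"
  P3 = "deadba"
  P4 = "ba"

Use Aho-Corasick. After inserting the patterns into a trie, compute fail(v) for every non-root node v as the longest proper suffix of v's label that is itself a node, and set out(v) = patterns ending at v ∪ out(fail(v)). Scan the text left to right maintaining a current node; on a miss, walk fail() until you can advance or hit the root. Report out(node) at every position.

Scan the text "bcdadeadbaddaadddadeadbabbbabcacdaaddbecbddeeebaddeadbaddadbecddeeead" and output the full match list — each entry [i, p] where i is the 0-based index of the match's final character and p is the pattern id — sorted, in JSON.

Construct AC machine:
Trie (insert patterns):
  0='ε' goto b→16 c→1 d→3 e→8
  1='c' goto a→2
  2='ca' goto ·  [P0 ends]
  3='d' goto a→4 e→11
  4='da' goto a→5
  5='daa' goto d→6
  6='daad' goto d→7
  7='daadd' goto ·  [P1 ends]
  8='e' goto e→9
  9='ee' goto e→10
  10='eee' goto ·  [P2 ends]
  11='de' goto a→12
  12='dea' goto d→13
  13='dead' goto b→14
  14='deadb' goto a→15
  15='deadba' goto ·  [P3 ends]
  16='b' goto a→17
  17='ba' goto ·  [P4 ends]

Failure links (BFS by depth):
  fail(1) 'c': from fail(0)=0 chase 'c': 0 ⇒ 0;  out=∅∪out(0)=∅
  fail(3) 'd': from fail(0)=0 chase 'd': 0 ⇒ 0;  out=∅∪out(0)=∅
  fail(8) 'e': from fail(0)=0 chase 'e': 0 ⇒ 0;  out=∅∪out(0)=∅
  fail(16) 'b': from fail(0)=0 chase 'b': 0 ⇒ 0;  out=∅∪out(0)=∅
  fail(2) 'ca': from fail(1)=0 chase 'a': 0 ⇒ 0;  out={0}∪out(0)={0}
  fail(4) 'da': from fail(3)=0 chase 'a': 0 ⇒ 0;  out=∅∪out(0)=∅
  fail(9) 'ee': from fail(8)=0 chase 'e': 0 ⇒ 8;  out=∅∪out(8)=∅
  fail(11) 'de': from fail(3)=0 chase 'e': 0 ⇒ 8;  out=∅∪out(8)=∅
  fail(17) 'ba': from fail(16)=0 chase 'a': 0 ⇒ 0;  out={4}∪out(0)={4}
  fail(5) 'daa': from fail(4)=0 chase 'a': 0 ⇒ 0;  out=∅∪out(0)=∅
  fail(10) 'eee': from fail(9)=8 chase 'e': 8 ⇒ 9;  out={2}∪out(9)={2}
  fail(12) 'dea': from fail(11)=8 chase 'a': 8→0 ⇒ 0;  out=∅∪out(0)=∅
  fail(6) 'daad': from fail(5)=0 chase 'd': 0 ⇒ 3;  out=∅∪out(3)=∅
  fail(13) 'dead': from fail(12)=0 chase 'd': 0 ⇒ 3;  out=∅∪out(3)=∅
  fail(7) 'daadd': from fail(6)=3 chase 'd': 3→0 ⇒ 3;  out={1}∪out(3)={1}
  fail(14) 'deadb': from fail(13)=3 chase 'b': 3→0 ⇒ 16;  out=∅∪out(16)=∅
  fail(15) 'deadba': from fail(14)=16 chase 'a': 16 ⇒ 17;  out={3}∪out(17)={3,4}

Text stream:
i=0 'b': node 0→16
i=1 'c': node 16→1 (fail-walked)
i=2 'd': node 1→3 (fail-walked)
i=3 'a': node 3→4
i=4 'd': node 4→3 (fail-walked)
i=5 'e': node 3→11
i=6 'a': node 11→12
i=7 'd': node 12→13
i=8 'b': node 13→14
i=9 'a': node 14→15  → match P3@[4:9],P4@[8:9]
i=10 'd': node 15→3 (fail-walked)
i=11 'd': node 3→3 (fail-walked)
i=12 'a': node 3→4
i=13 'a': node 4→5
i=14 'd': node 5→6
i=15 'd': node 6→7  → match P1@[11:15]
i=16 'd': node 7→3 (fail-walked)
i=17 'a': node 3→4
i=18 'd': node 4→3 (fail-walked)
i=19 'e': node 3→11
i=20 'a': node 11→12
i=21 'd': node 12→13
i=22 'b': node 13→14
i=23 'a': node 14→15  → match P3@[18:23],P4@[22:23]
i=24 'b': node 15→16 (fail-walked)
i=25 'b': node 16→16 (fail-walked)
i=26 'b': node 16→16 (fail-walked)
i=27 'a': node 16→17  → match P4@[26:27]
i=28 'b': node 17→16 (fail-walked)
i=29 'c': node 16→1 (fail-walked)
i=30 'a': node 1→2  → match P0@[29:30]
i=31 'c': node 2→1 (fail-walked)
i=32 'd': node 1→3 (fail-walked)
i=33 'a': node 3→4
i=34 'a': node 4→5
i=35 'd': node 5→6
i=36 'd': node 6→7  → match P1@[32:36]
i=37 'b': node 7→16 (fail-walked)
i=38 'e': node 16→8 (fail-walked)
i=39 'c': node 8→1 (fail-walked)
i=40 'b': node 1→16 (fail-walked)
i=41 'd': node 16→3 (fail-walked)
i=42 'd': node 3→3 (fail-walked)
i=43 'e': node 3→11
i=44 'e': node 11→9 (fail-walked)
i=45 'e': node 9→10  → match P2@[43:45]
i=46 'b': node 10→16 (fail-walked)
i=47 'a': node 16→17  → match P4@[46:47]
i=48 'd': node 17→3 (fail-walked)
i=49 'd': node 3→3 (fail-walked)
i=50 'e': node 3→11
i=51 'a': node 11→12
i=52 'd': node 12→13
i=53 'b': node 13→14
i=54 'a': node 14→15  → match P3@[49:54],P4@[53:54]
i=55 'd': node 15→3 (fail-walked)
i=56 'd': node 3→3 (fail-walked)
i=57 'a': node 3→4
i=58 'd': node 4→3 (fail-walked)
i=59 'b': node 3→16 (fail-walked)
i=60 'e': node 16→8 (fail-walked)
i=61 'c': node 8→1 (fail-walked)
i=62 'd': node 1→3 (fail-walked)
i=63 'd': node 3→3 (fail-walked)
i=64 'e': node 3→11
i=65 'e': node 11→9 (fail-walked)
i=66 'e': node 9→10  → match P2@[64:66]
i=67 'a': node 10→0 (fail-walked)
i=68 'd': node 0→3

Result: [[9,3],[9,4],[15,1],[23,3],[23,4],[27,4],[30,0],[36,1],[45,2],[47,4],[54,3],[54,4],[66,2]]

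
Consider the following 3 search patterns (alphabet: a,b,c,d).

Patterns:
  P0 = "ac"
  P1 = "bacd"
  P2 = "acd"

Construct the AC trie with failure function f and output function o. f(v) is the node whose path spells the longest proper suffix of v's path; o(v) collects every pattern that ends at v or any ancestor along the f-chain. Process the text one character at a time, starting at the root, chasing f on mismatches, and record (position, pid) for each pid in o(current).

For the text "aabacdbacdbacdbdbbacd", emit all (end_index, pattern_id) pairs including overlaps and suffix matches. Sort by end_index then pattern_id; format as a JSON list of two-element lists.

Construct AC machine:
Trie (insert patterns):
  n0 'ε': a→1 b→3
  n1 'a': c→2
  n2 'ac': d→7  ←P0
  n3 'b': a→4
  n4 'ba': c→5
  n5 'bac': d→6
  n6 'bacd': ·  ←P1
  n7 'acd': ·  ←P2

Failure links (BFS by depth):
  n1('a'): parent n0 fail=0; on 'a' 0 → fail=0;  out ∅∪∅=∅
  n3('b'): parent n0 fail=0; on 'b' 0 → fail=0;  out ∅∪∅=∅
  n2('ac'): parent n1 fail=0; on 'c' 0 → fail=0;  out {0}∪∅={0}
  n4('ba'): parent n3 fail=0; on 'a' 0 → fail=1;  out ∅∪∅=∅
  n5('bac'): parent n4 fail=1; on 'c' 1 → fail=2;  out ∅∪{0}={0}
  n7('acd'): parent n2 fail=0; on 'd' 0 → fail=0;  out {2}∪∅={2}
  n6('bacd'): parent n5 fail=2; on 'd' 2 → fail=7;  out {1}∪{2}={1,2}

Run:
[0] read 'a'  n0⇒n1
[1] read 'a'  n1⇒n1 (via fail)
[2] read 'b'  n1⇒n3 (via fail)
[3] read 'a'  n3⇒n4
[4] read 'c'  n4⇒n5  → match P0@[3:4]
[5] read 'd'  n5⇒n6  → match P1@[2:5],P2@[3:5]
[6] read 'b'  n6⇒n3 (via fail)
[7] read 'a'  n3⇒n4
[8] read 'c'  n4⇒n5  → match P0@[7:8]
[9] read 'd'  n5⇒n6  → match P1@[6:9],P2@[7:9]
[10] read 'b'  n6⇒n3 (via fail)
[11] read 'a'  n3⇒n4
[12] read 'c'  n4⇒n5  → match P0@[11:12]
[13] read 'd'  n5⇒n6  → match P1@[10:13],P2@[11:13]
[14] read 'b'  n6⇒n3 (via fail)
[15] read 'd'  n3⇒n0 (via fail)
[16] read 'b'  n0⇒n3
[17] read 'b'  n3⇒n3 (via fail)
[18] read 'a'  n3⇒n4
[19] read 'c'  n4⇒n5  → match P0@[18:19]
[20] read 'd'  n5⇒n6  → match P1@[17:20],P2@[18:20]

Result: [[4,0],[5,1],[5,2],[8,0],[9,1],[9,2],[12,0],[13,1],[13,2],[19,0],[20,1],[20,2]]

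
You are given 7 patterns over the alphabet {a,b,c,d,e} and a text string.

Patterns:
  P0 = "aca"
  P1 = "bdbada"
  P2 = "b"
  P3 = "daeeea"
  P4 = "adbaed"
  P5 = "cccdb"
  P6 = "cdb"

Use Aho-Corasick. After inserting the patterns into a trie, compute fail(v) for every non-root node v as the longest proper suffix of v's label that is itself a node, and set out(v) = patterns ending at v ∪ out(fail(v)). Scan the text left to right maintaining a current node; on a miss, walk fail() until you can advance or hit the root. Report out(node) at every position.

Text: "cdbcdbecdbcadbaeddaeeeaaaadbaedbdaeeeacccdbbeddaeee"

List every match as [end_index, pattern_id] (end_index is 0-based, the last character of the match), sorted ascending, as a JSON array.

Build:
Trie (insert patterns):
  n0 'ε': a→1 b→4 c→21 d→10
  n1 'a': c→2 d→16
  n2 'ac': a→3
  n3 'aca': ·  [P0 ends]
  n4 'b': d→5  [P2 ends]
  n5 'bd': b→6
  n6 'bdb': a→7
  n7 'bdba': d→8
  n8 'bdbad': a→9
  n9 'bdbada': ·  [P1 ends]
  n10 'd': a→11
  n11 'da': e→12
  n12 'dae': e→13
  n13 'daee': e→14
  n14 'daeee': a→15
  n15 'daeeea': ·  [P3 ends]
  n16 'ad': b→17
  n17 'adb': a→18
  n18 'adba': e→19
  n19 'adbae': d→20
  n20 'adbaed': ·  [P4 ends]
  n21 'c': c→22 d→26
  n22 'cc': c→23
  n23 'ccc': d→24
  n24 'cccd': b→25
  n25 'cccdb': ·  [P5 ends]
  n26 'cd': b→27
  n27 'cdb': ·  [P6 ends]

BFS fail/out derivation:
  n1('a'): parent n0 fail=0; on 'a' 0 → fail=0;  out ∅∪∅=∅
  n4('b'): parent n0 fail=0; on 'b' 0 → fail=0;  out {2}∪∅={2}
  n10('d'): parent n0 fail=0; on 'd' 0 → fail=0;  out ∅∪∅=∅
  n21('c'): parent n0 fail=0; on 'c' 0 → fail=0;  out ∅∪∅=∅
  n2('ac'): parent n1 fail=0; on 'c' 0 → fail=21;  out ∅∪∅=∅
  n5('bd'): parent n4 fail=0; on 'd' 0 → fail=10;  out ∅∪∅=∅
  n11('da'): parent n10 fail=0; on 'a' 0 → fail=1;  out ∅∪∅=∅
  n16('ad'): parent n1 fail=0; on 'd' 0 → fail=10;  out ∅∪∅=∅
  n22('cc'): parent n21 fail=0; on 'c' 0 → fail=21;  out ∅∪∅=∅
  n26('cd'): parent n21 fail=0; on 'd' 0 → fail=10;  out ∅∪∅=∅
  n3('aca'): parent n2 fail=21; on 'a' 21→0 → fail=1;  out {0}∪∅={0}
  n6('bdb'): parent n5 fail=10; on 'b' 10→0 → fail=4;  out ∅∪{2}={2}
  n12('dae'): parent n11 fail=1; on 'e' 1→0 → fail=0;  out ∅∪∅=∅
  n17('adb'): parent n16 fail=10; on 'b' 10→0 → fail=4;  out ∅∪{2}={2}
  n23('ccc'): parent n22 fail=21; on 'c' 21 → fail=22;  out ∅∪∅=∅
  n27('cdb'): parent n26 fail=10; on 'b' 10→0 → fail=4;  out {6}∪{2}={2,6}
  n7('bdba'): parent n6 fail=4; on 'a' 4→0 → fail=1;  out ∅∪∅=∅
  n13('daee'): parent n12 fail=0; on 'e' 0 → fail=0;  out ∅∪∅=∅
  n18('adba'): parent n17 fail=4; on 'a' 4→0 → fail=1;  out ∅∪∅=∅
  n24('cccd'): parent n23 fail=22; on 'd' 22→21 → fail=26;  out ∅∪∅=∅
  n8('bdbad'): parent n7 fail=1; on 'd' 1 → fail=16;  out ∅∪∅=∅
  n14('daeee'): parent n13 fail=0; on 'e' 0 → fail=0;  out ∅∪∅=∅
  n19('adbae'): parent n18 fail=1; on 'e' 1→0 → fail=0;  out ∅∪∅=∅
  n25('cccdb'): parent n24 fail=26; on 'b' 26 → fail=27;  out {5}∪{2,6}={2,5,6}
  n9('bdbada'): parent n8 fail=16; on 'a' 16→10 → fail=11;  out {1}∪∅={1}
  n15('daeeea'): parent n14 fail=0; on 'a' 0 → fail=1;  out {3}∪∅={3}
  n20('adbaed'): parent n19 fail=0; on 'd' 0 → fail=10;  out {4}∪∅={4}

Scan:
pos 0 'c': at 21
pos 1 'd': at 26
pos 2 'b': at 27  ** P2@[2:2],P6@[0:2]
pos 3 'c': at 21 ·f
pos 4 'd': at 26
pos 5 'b': at 27  ** P2@[5:5],P6@[3:5]
pos 6 'e': at 0 ·f
pos 7 'c': at 21
pos 8 'd': at 26
pos 9 'b': at 27  ** P2@[9:9],P6@[7:9]
pos 10 'c': at 21 ·f
pos 11 'a': at 1 ·f
pos 12 'd': at 16
pos 13 'b': at 17  ** P2@[13:13]
pos 14 'a': at 18
pos 15 'e': at 19
pos 16 'd': at 20  ** P4@[11:16]
pos 17 'd': at 10 ·f
pos 18 'a': at 11
pos 19 'e': at 12
pos 20 'e': at 13
pos 21 'e': at 14
pos 22 'a': at 15  ** P3@[17:22]
pos 23 'a': at 1 ·f
pos 24 'a': at 1 ·f
pos 25 'a': at 1 ·f
pos 26 'd': at 16
pos 27 'b': at 17  ** P2@[27:27]
pos 28 'a': at 18
pos 29 'e': at 19
pos 30 'd': at 20  ** P4@[25:30]
pos 31 'b': at 4 ·f  ** P2@[31:31]
pos 32 'd': at 5
pos 33 'a': at 11 ·f
pos 34 'e': at 12
pos 35 'e': at 13
pos 36 'e': at 14
pos 37 'a': at 15  ** P3@[32:37]
pos 38 'c': at 2 ·f
pos 39 'c': at 22 ·f
pos 40 'c': at 23
pos 41 'd': at 24
pos 42 'b': at 25  ** P2@[42:42],P5@[38:42],P6@[40:42]
pos 43 'b': at 4 ·f  ** P2@[43:43]
pos 44 'e': at 0 ·f
pos 45 'd': at 10
pos 46 'd': at 10 ·f
pos 47 'a': at 11
pos 48 'e': at 12
pos 49 'e': at 13
pos 50 'e': at 14

Result: [[2,2],[2,6],[5,2],[5,6],[9,2],[9,6],[13,2],[16,4],[22,3],[27,2],[30,4],[31,2],[37,3],[42,2],[42,5],[42,6],[43,2]]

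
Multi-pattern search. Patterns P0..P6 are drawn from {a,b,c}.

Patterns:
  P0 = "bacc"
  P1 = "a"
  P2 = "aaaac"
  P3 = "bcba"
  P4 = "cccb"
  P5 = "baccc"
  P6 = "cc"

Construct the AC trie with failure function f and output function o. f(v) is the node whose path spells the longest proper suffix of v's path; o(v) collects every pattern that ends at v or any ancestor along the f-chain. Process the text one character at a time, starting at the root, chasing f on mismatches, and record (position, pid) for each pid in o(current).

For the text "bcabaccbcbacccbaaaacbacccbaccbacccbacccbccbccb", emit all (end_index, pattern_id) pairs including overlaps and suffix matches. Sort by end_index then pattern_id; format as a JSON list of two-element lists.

Build:
Trie (insert patterns):
  n0 'ε': a→5 b→1 c→13
  n1 'b': a→2 c→10
  n2 'ba': c→3
  n3 'bac': c→4
  n4 'bacc': c→17  [P0 ends]
  n5 'a': a→6  [P1 ends]
  n6 'aa': a→7
  n7 'aaa': a→8
  n8 'aaaa': c→9
  n9 'aaaac': ·  [P2 ends]
  n10 'bc': b→11
  n11 'bcb': a→12
  n12 'bcba': ·  [P3 ends]
  n13 'c': c→14
  n14 'cc': c→15  [P6 ends]
  n15 'ccc': b→16
  n16 'cccb': ·  [P4 ends]
  n17 'baccc': ·  [P5 ends]

Failure links (BFS by depth):
  n1('b'): parent n0 fail=0; on 'b' 0 → fail=0;  out ∅∪∅=∅
  n5('a'): parent n0 fail=0; on 'a' 0 → fail=0;  out {1}∪∅={1}
  n13('c'): parent n0 fail=0; on 'c' 0 → fail=0;  out ∅∪∅=∅
  n2('ba'): parent n1 fail=0; on 'a' 0 → fail=5;  out ∅∪{1}={1}
  n6('aa'): parent n5 fail=0; on 'a' 0 → fail=5;  out ∅∪{1}={1}
  n10('bc'): parent n1 fail=0; on 'c' 0 → fail=13;  out ∅∪∅=∅
  n14('cc'): parent n13 fail=0; on 'c' 0 → fail=13;  out {6}∪∅={6}
  n3('bac'): parent n2 fail=5; on 'c' 5→0 → fail=13;  out ∅∪∅=∅
  n7('aaa'): parent n6 fail=5; on 'a' 5 → fail=6;  out ∅∪{1}={1}
  n11('bcb'): parent n10 fail=13; on 'b' 13→0 → fail=1;  out ∅∪∅=∅
  n15('ccc'): parent n14 fail=13; on 'c' 13 → fail=14;  out ∅∪{6}={6}
  n4('bacc'): parent n3 fail=13; on 'c' 13 → fail=14;  out {0}∪{6}={0,6}
  n8('aaaa'): parent n7 fail=6; on 'a' 6 → fail=7;  out ∅∪{1}={1}
  n12('bcba'): parent n11 fail=1; on 'a' 1 → fail=2;  out {3}∪{1}={1,3}
  n16('cccb'): parent n15 fail=14; on 'b' 14→13→0 → fail=1;  out {4}∪∅={4}
  n9('aaaac'): parent n8 fail=7; on 'c' 7→6→5→0 → fail=13;  out {2}∪∅={2}
  n17('baccc'): parent n4 fail=14; on 'c' 14 → fail=15;  out {5}∪{6}={5,6}

Text stream:
[0] read 'b'  n0⇒n1
[1] read 'c'  n1⇒n10
[2] read 'a'  n10⇒n5 ·f  ** P1@[2:2]
[3] read 'b'  n5⇒n1 ·f
[4] read 'a'  n1⇒n2  ** P1@[4:4]
[5] read 'c'  n2⇒n3
[6] read 'c'  n3⇒n4  ** P0@[3:6],P6@[5:6]
[7] read 'b'  n4⇒n1 ·f
[8] read 'c'  n1⇒n10
[9] read 'b'  n10⇒n11
[10] read 'a'  n11⇒n12  ** P1@[10:10],P3@[7:10]
[11] read 'c'  n12⇒n3 ·f
[12] read 'c'  n3⇒n4  ** P0@[9:12],P6@[11:12]
[13] read 'c'  n4⇒n17  ** P5@[9:13],P6@[12:13]
[14] read 'b'  n17⇒n16 ·f  ** P4@[11:14]
[15] read 'a'  n16⇒n2 ·f  ** P1@[15:15]
[16] read 'a'  n2⇒n6 ·f  ** P1@[16:16]
[17] read 'a'  n6⇒n7  ** P1@[17:17]
[18] read 'a'  n7⇒n8  ** P1@[18:18]
[19] read 'c'  n8⇒n9  ** P2@[15:19]
[20] read 'b'  n9⇒n1 ·f
[21] read 'a'  n1⇒n2  ** P1@[21:21]
[22] read 'c'  n2⇒n3
[23] read 'c'  n3⇒n4  ** P0@[20:23],P6@[22:23]
[24] read 'c'  n4⇒n17  ** P5@[20:24],P6@[23:24]
[25] read 'b'  n17⇒n16 ·f  ** P4@[22:25]
[26] read 'a'  n16⇒n2 ·f  ** P1@[26:26]
[27] read 'c'  n2⇒n3
[28] read 'c'  n3⇒n4  ** P0@[25:28],P6@[27:28]
[29] read 'b'  n4⇒n1 ·f
[30] read 'a'  n1⇒n2  ** P1@[30:30]
[31] read 'c'  n2⇒n3
[32] read 'c'  n3⇒n4  ** P0@[29:32],P6@[31:32]
[33] read 'c'  n4⇒n17  ** P5@[29:33],P6@[32:33]
[34] read 'b'  n17⇒n16 ·f  ** P4@[31:34]
[35] read 'a'  n16⇒n2 ·f  ** P1@[35:35]
[36] read 'c'  n2⇒n3
[37] read 'c'  n3⇒n4  ** P0@[34:37],P6@[36:37]
[38] read 'c'  n4⇒n17  ** P5@[34:38],P6@[37:38]
[39] read 'b'  n17⇒n16 ·f  ** P4@[36:39]
[40] read 'c'  n16⇒n10 ·f
[41] read 'c'  n10⇒n14 ·f  ** P6@[40:41]
[42] read 'b'  n14⇒n1 ·f
[43] read 'c'  n1⇒n10
[44] read 'c'  n10⇒n14 ·f  ** P6@[43:44]
[45] read 'b'  n14⇒n1 ·f

Result: [[2,1],[4,1],[6,0],[6,6],[10,1],[10,3],[12,0],[12,6],[13,5],[13,6],[14,4],[15,1],[16,1],[17,1],[18,1],[19,2],[21,1],[23,0],[23,6],[24,5],[24,6],[25,4],[26,1],[28,0],[28,6],[30,1],[32,0],[32,6],[33,5],[33,6],[34,4],[35,1],[37,0],[37,6],[38,5],[38,6],[39,4],[41,6],[44,6]]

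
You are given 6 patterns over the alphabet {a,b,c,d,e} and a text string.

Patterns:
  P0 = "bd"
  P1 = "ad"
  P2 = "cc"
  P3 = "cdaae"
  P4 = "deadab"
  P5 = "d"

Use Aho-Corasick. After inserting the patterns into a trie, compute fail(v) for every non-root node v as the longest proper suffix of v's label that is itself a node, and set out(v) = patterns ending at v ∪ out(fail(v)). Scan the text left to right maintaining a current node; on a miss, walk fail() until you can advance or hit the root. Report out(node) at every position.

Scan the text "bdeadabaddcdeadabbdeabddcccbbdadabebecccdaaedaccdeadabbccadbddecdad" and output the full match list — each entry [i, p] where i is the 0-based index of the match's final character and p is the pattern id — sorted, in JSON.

Construct AC machine:
Trie nodes:
  0='ε' goto a→3 b→1 c→5 d→11
  1='b' goto d→2
  2='bd' goto ·  [P0 ends]
  3='a' goto d→4
  4='ad' goto ·  [P1 ends]
  5='c' goto c→6 d→7
  6='cc' goto ·  [P2 ends]
  7='cd' goto a→8
  8='cda' goto a→9
  9='cdaa' goto e→10
  10='cdaae' goto ·  [P3 ends]
  11='d' goto e→12  [P5 ends]
  12='de' goto a→13
  13='dea' goto d→14
  14='dead' goto a→15
  15='deada' goto b→16
  16='deadab' goto ·  [P4 ends]

BFS fail/out derivation:
  n1('b'): parent n0 fail=0; on 'b' 0 → fail=0;  out ∅∪∅=∅
  n3('a'): parent n0 fail=0; on 'a' 0 → fail=0;  out ∅∪∅=∅
  n5('c'): parent n0 fail=0; on 'c' 0 → fail=0;  out ∅∪∅=∅
  n11('d'): parent n0 fail=0; on 'd' 0 → fail=0;  out {5}∪∅={5}
  n2('bd'): parent n1 fail=0; on 'd' 0 → fail=11;  out {0}∪{5}={0,5}
  n4('ad'): parent n3 fail=0; on 'd' 0 → fail=11;  out {1}∪{5}={1,5}
  n6('cc'): parent n5 fail=0; on 'c' 0 → fail=5;  out {2}∪∅={2}
  n7('cd'): parent n5 fail=0; on 'd' 0 → fail=11;  out ∅∪{5}={5}
  n12('de'): parent n11 fail=0; on 'e' 0 → fail=0;  out ∅∪∅=∅
  n8('cda'): parent n7 fail=11; on 'a' 11→0 → fail=3;  out ∅∪∅=∅
  n13('dea'): parent n12 fail=0; on 'a' 0 → fail=3;  out ∅∪∅=∅
  n9('cdaa'): parent n8 fail=3; on 'a' 3→0 → fail=3;  out ∅∪∅=∅
  n14('dead'): parent n13 fail=3; on 'd' 3 → fail=4;  out ∅∪{1,5}={1,5}
  n10('cdaae'): parent n9 fail=3; on 'e' 3→0 → fail=0;  out {3}∪∅={3}
  n15('deada'): parent n14 fail=4; on 'a' 4→11→0 → fail=3;  out ∅∪∅=∅
  n16('deadab'): parent n15 fail=3; on 'b' 3→0 → fail=1;  out {4}∪∅={4}

Scan:
[0] read 'b'  n0⇒n1
[1] read 'd'  n1⇒n2  → match P0@[0:1],P5@[1:1]
[2] read 'e'  n2⇒n12 ·f
[3] read 'a'  n12⇒n13
[4] read 'd'  n13⇒n14  → match P1@[3:4],P5@[4:4]
[5] read 'a'  n14⇒n15
[6] read 'b'  n15⇒n16  → match P4@[1:6]
[7] read 'a'  n16⇒n3 ·f
[8] read 'd'  n3⇒n4  → match P1@[7:8],P5@[8:8]
[9] read 'd'  n4⇒n11 ·f  → match P5@[9:9]
[10] read 'c'  n11⇒n5 ·f
[11] read 'd'  n5⇒n7  → match P5@[11:11]
[12] read 'e'  n7⇒n12 ·f
[13] read 'a'  n12⇒n13
[14] read 'd'  n13⇒n14  → match P1@[13:14],P5@[14:14]
[15] read 'a'  n14⇒n15
[16] read 'b'  n15⇒n16  → match P4@[11:16]
[17] read 'b'  n16⇒n1 ·f
[18] read 'd'  n1⇒n2  → match P0@[17:18],P5@[18:18]
[19] read 'e'  n2⇒n12 ·f
[20] read 'a'  n12⇒n13
[21] read 'b'  n13⇒n1 ·f
[22] read 'd'  n1⇒n2  → match P0@[21:22],P5@[22:22]
[23] read 'd'  n2⇒n11 ·f  → match P5@[23:23]
[24] read 'c'  n11⇒n5 ·f
[25] read 'c'  n5⇒n6  → match P2@[24:25]
[26] read 'c'  n6⇒n6 ·f  → match P2@[25:26]
[27] read 'b'  n6⇒n1 ·f
[28] read 'b'  n1⇒n1 ·f
[29] read 'd'  n1⇒n2  → match P0@[28:29],P5@[29:29]
[30] read 'a'  n2⇒n3 ·f
[31] read 'd'  n3⇒n4  → match P1@[30:31],P5@[31:31]
[32] read 'a'  n4⇒n3 ·f
[33] read 'b'  n3⇒n1 ·f
[34] read 'e'  n1⇒n0 ·f
[35] read 'b'  n0⇒n1
[36] read 'e'  n1⇒n0 ·f
[37] read 'c'  n0⇒n5
[38] read 'c'  n5⇒n6  → match P2@[37:38]
[39] read 'c'  n6⇒n6 ·f  → match P2@[38:39]
[40] read 'd'  n6⇒n7 ·f  → match P5@[40:40]
[41] read 'a'  n7⇒n8
[42] read 'a'  n8⇒n9
[43] read 'e'  n9⇒n10  → match P3@[39:43]
[44] read 'd'  n10⇒n11 ·f  → match P5@[44:44]
[45] read 'a'  n11⇒n3 ·f
[46] read 'c'  n3⇒n5 ·f
[47] read 'c'  n5⇒n6  → match P2@[46:47]
[48] read 'd'  n6⇒n7 ·f  → match P5@[48:48]
[49] read 'e'  n7⇒n12 ·f
[50] read 'a'  n12⇒n13
[51] read 'd'  n13⇒n14  → match P1@[50:51],P5@[51:51]
[52] read 'a'  n14⇒n15
[53] read 'b'  n15⇒n16  → match P4@[48:53]
[54] read 'b'  n16⇒n1 ·f
[55] read 'c'  n1⇒n5 ·f
[56] read 'c'  n5⇒n6  → match P2@[55:56]
[57] read 'a'  n6⇒n3 ·f
[58] read 'd'  n3⇒n4  → match P1@[57:58],P5@[58:58]
[59] read 'b'  n4⇒n1 ·f
[60] read 'd'  n1⇒n2  → match P0@[59:60],P5@[60:60]
[61] read 'd'  n2⇒n11 ·f  → match P5@[61:61]
[62] read 'e'  n11⇒n12
[63] read 'c'  n12⇒n5 ·f
[64] read 'd'  n5⇒n7  → match P5@[64:64]
[65] read 'a'  n7⇒n8
[66] read 'd'  n8⇒n4 ·f  → match P1@[65:66],P5@[66:66]

Matches: [[1,0],[1,5],[4,1],[4,5],[6,4],[8,1],[8,5],[9,5],[11,5],[14,1],[14,5],[16,4],[18,0],[18,5],[22,0],[22,5],[23,5],[25,2],[26,2],[29,0],[29,5],[31,1],[31,5],[38,2],[39,2],[40,5],[43,3],[44,5],[47,2],[48,5],[51,1],[51,5],[53,4],[56,2],[58,1],[58,5],[60,0],[60,5],[61,5],[64,5],[66,1],[66,5]]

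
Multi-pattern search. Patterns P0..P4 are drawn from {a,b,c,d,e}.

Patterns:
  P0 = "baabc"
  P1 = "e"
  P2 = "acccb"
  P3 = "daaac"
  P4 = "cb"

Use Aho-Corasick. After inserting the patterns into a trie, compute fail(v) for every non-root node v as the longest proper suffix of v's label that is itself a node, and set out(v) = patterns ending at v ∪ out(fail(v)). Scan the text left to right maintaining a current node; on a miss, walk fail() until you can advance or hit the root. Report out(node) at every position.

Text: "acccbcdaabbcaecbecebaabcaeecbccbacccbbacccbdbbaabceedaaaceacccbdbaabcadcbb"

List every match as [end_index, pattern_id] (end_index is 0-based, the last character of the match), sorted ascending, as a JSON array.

Build:
Trie (insert patterns):
  0='ε' goto a→7 b→1 c→17 d→12 e→6
  1='b' goto a→2
  2='ba' goto a→3
  3='baa' goto b→4
  4='baab' goto c→5
  5='baabc' goto ·  ←P0
  6='e' goto ·  ←P1
  7='a' goto c→8
  8='ac' goto c→9
  9='acc' goto c→10
  10='accc' goto b→11
  11='acccb' goto ·  ←P2
  12='d' goto a→13
  13='da' goto a→14
  14='daa' goto a→15
  15='daaa' goto c→16
  16='daaac' goto ·  ←P3
  17='c' goto b→18
  18='cb' goto ·  ←P4

BFS fail/out derivation:
  n1('b'): parent n0 fail=0; on 'b' 0 → fail=0;  out ∅∪∅=∅
  n6('e'): parent n0 fail=0; on 'e' 0 → fail=0;  out {1}∪∅={1}
  n7('a'): parent n0 fail=0; on 'a' 0 → fail=0;  out ∅∪∅=∅
  n12('d'): parent n0 fail=0; on 'd' 0 → fail=0;  out ∅∪∅=∅
  n17('c'): parent n0 fail=0; on 'c' 0 → fail=0;  out ∅∪∅=∅
  n2('ba'): parent n1 fail=0; on 'a' 0 → fail=7;  out ∅∪∅=∅
  n8('ac'): parent n7 fail=0; on 'c' 0 → fail=17;  out ∅∪∅=∅
  n13('da'): parent n12 fail=0; on 'a' 0 → fail=7;  out ∅∪∅=∅
  n18('cb'): parent n17 fail=0; on 'b' 0 → fail=1;  out {4}∪∅={4}
  n3('baa'): parent n2 fail=7; on 'a' 7→0 → fail=7;  out ∅∪∅=∅
  n9('acc'): parent n8 fail=17; on 'c' 17→0 → fail=17;  out ∅∪∅=∅
  n14('daa'): parent n13 fail=7; on 'a' 7→0 → fail=7;  out ∅∪∅=∅
  n4('baab'): parent n3 fail=7; on 'b' 7→0 → fail=1;  out ∅∪∅=∅
  n10('accc'): parent n9 fail=17; on 'c' 17→0 → fail=17;  out ∅∪∅=∅
  n15('daaa'): parent n14 fail=7; on 'a' 7→0 → fail=7;  out ∅∪∅=∅
  n5('baabc'): parent n4 fail=1; on 'c' 1→0 → fail=17;  out {0}∪∅={0}
  n11('acccb'): parent n10 fail=17; on 'b' 17 → fail=18;  out {2}∪{4}={2,4}
  n16('daaac'): parent n15 fail=7; on 'c' 7 → fail=8;  out {3}∪∅={3}

Scan:
pos 0 'a': at 7
pos 1 'c': at 8
pos 2 'c': at 9
pos 3 'c': at 10
pos 4 'b': at 11  → match P2@[0:4],P4@[3:4]
pos 5 'c': at 17 (fail-walked)
pos 6 'd': at 12 (fail-walked)
pos 7 'a': at 13
pos 8 'a': at 14
pos 9 'b': at 1 (fail-walked)
pos 10 'b': at 1 (fail-walked)
pos 11 'c': at 17 (fail-walked)
pos 12 'a': at 7 (fail-walked)
pos 13 'e': at 6 (fail-walked)  → match P1@[13:13]
pos 14 'c': at 17 (fail-walked)
pos 15 'b': at 18  → match P4@[14:15]
pos 16 'e': at 6 (fail-walked)  → match P1@[16:16]
pos 17 'c': at 17 (fail-walked)
pos 18 'e': at 6 (fail-walked)  → match P1@[18:18]
pos 19 'b': at 1 (fail-walked)
pos 20 'a': at 2
pos 21 'a': at 3
pos 22 'b': at 4
pos 23 'c': at 5  → match P0@[19:23]
pos 24 'a': at 7 (fail-walked)
pos 25 'e': at 6 (fail-walked)  → match P1@[25:25]
pos 26 'e': at 6 (fail-walked)  → match P1@[26:26]
pos 27 'c': at 17 (fail-walked)
pos 28 'b': at 18  → match P4@[27:28]
pos 29 'c': at 17 (fail-walked)
pos 30 'c': at 17 (fail-walked)
pos 31 'b': at 18  → match P4@[30:31]
pos 32 'a': at 2 (fail-walked)
pos 33 'c': at 8 (fail-walked)
pos 34 'c': at 9
pos 35 'c': at 10
pos 36 'b': at 11  → match P2@[32:36],P4@[35:36]
pos 37 'b': at 1 (fail-walked)
pos 38 'a': at 2
pos 39 'c': at 8 (fail-walked)
pos 40 'c': at 9
pos 41 'c': at 10
pos 42 'b': at 11  → match P2@[38:42],P4@[41:42]
pos 43 'd': at 12 (fail-walked)
pos 44 'b': at 1 (fail-walked)
pos 45 'b': at 1 (fail-walked)
pos 46 'a': at 2
pos 47 'a': at 3
pos 48 'b': at 4
pos 49 'c': at 5  → match P0@[45:49]
pos 50 'e': at 6 (fail-walked)  → match P1@[50:50]
pos 51 'e': at 6 (fail-walked)  → match P1@[51:51]
pos 52 'd': at 12 (fail-walked)
pos 53 'a': at 13
pos 54 'a': at 14
pos 55 'a': at 15
pos 56 'c': at 16  → match P3@[52:56]
pos 57 'e': at 6 (fail-walked)  → match P1@[57:57]
pos 58 'a': at 7 (fail-walked)
pos 59 'c': at 8
pos 60 'c': at 9
pos 61 'c': at 10
pos 62 'b': at 11  → match P2@[58:62],P4@[61:62]
pos 63 'd': at 12 (fail-walked)
pos 64 'b': at 1 (fail-walked)
pos 65 'a': at 2
pos 66 'a': at 3
pos 67 'b': at 4
pos 68 'c': at 5  → match P0@[64:68]
pos 69 'a': at 7 (fail-walked)
pos 70 'd': at 12 (fail-walked)
pos 71 'c': at 17 (fail-walked)
pos 72 'b': at 18  → match P4@[71:72]
pos 73 'b': at 1 (fail-walked)

All matches (sorted): [[4,2],[4,4],[13,1],[15,4],[16,1],[18,1],[23,0],[25,1],[26,1],[28,4],[31,4],[36,2],[36,4],[42,2],[42,4],[49,0],[50,1],[51,1],[56,3],[57,1],[62,2],[62,4],[68,0],[72,4]]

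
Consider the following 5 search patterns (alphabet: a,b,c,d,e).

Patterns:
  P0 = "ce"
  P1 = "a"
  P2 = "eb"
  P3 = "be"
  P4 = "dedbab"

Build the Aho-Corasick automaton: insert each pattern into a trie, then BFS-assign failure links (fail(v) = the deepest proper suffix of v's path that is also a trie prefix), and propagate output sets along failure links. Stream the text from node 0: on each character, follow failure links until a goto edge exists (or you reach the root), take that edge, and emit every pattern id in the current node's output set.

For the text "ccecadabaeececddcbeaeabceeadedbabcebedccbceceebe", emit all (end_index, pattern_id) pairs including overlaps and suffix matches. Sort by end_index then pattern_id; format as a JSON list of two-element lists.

Build:
Trie nodes:
  n0 'ε': a→3 b→6 c→1 d→8 e→4
  n1 'c': e→2
  n2 'ce': ·  [P0 ends]
  n3 'a': ·  [P1 ends]
  n4 'e': b→5
  n5 'eb': ·  [P2 ends]
  n6 'b': e→7
  n7 'be': ·  [P3 ends]
  n8 'd': e→9
  n9 'de': d→10
  n10 'ded': b→11
  n11 'dedb': a→12
  n12 'dedba': b→13
  n13 'dedbab': ·  [P4 ends]

BFS fail/out derivation:
  n1('c'): parent n0 fail=0; on 'c' 0 → fail=0;  out ∅∪∅=∅
  n3('a'): parent n0 fail=0; on 'a' 0 → fail=0;  out {1}∪∅={1}
  n4('e'): parent n0 fail=0; on 'e' 0 → fail=0;  out ∅∪∅=∅
  n6('b'): parent n0 fail=0; on 'b' 0 → fail=0;  out ∅∪∅=∅
  n8('d'): parent n0 fail=0; on 'd' 0 → fail=0;  out ∅∪∅=∅
  n2('ce'): parent n1 fail=0; on 'e' 0 → fail=4;  out {0}∪∅={0}
  n5('eb'): parent n4 fail=0; on 'b' 0 → fail=6;  out {2}∪∅={2}
  n7('be'): parent n6 fail=0; on 'e' 0 → fail=4;  out {3}∪∅={3}
  n9('de'): parent n8 fail=0; on 'e' 0 → fail=4;  out ∅∪∅=∅
  n10('ded'): parent n9 fail=4; on 'd' 4→0 → fail=8;  out ∅∪∅=∅
  n11('dedb'): parent n10 fail=8; on 'b' 8→0 → fail=6;  out ∅∪∅=∅
  n12('dedba'): parent n11 fail=6; on 'a' 6→0 → fail=3;  out ∅∪{1}={1}
  n13('dedbab'): parent n12 fail=3; on 'b' 3→0 → fail=6;  out {4}∪∅={4}

Run:
pos 0 'c': at 1
pos 1 'c': at 1 (via fail)
pos 2 'e': at 2  ** P0@[1:2]
pos 3 'c': at 1 (via fail)
pos 4 'a': at 3 (via fail)  ** P1@[4:4]
pos 5 'd': at 8 (via fail)
pos 6 'a': at 3 (via fail)  ** P1@[6:6]
pos 7 'b': at 6 (via fail)
pos 8 'a': at 3 (via fail)  ** P1@[8:8]
pos 9 'e': at 4 (via fail)
pos 10 'e': at 4 (via fail)
pos 11 'c': at 1 (via fail)
pos 12 'e': at 2  ** P0@[11:12]
pos 13 'c': at 1 (via fail)
pos 14 'd': at 8 (via fail)
pos 15 'd': at 8 (via fail)
pos 16 'c': at 1 (via fail)
pos 17 'b': at 6 (via fail)
pos 18 'e': at 7  ** P3@[17:18]
pos 19 'a': at 3 (via fail)  ** P1@[19:19]
pos 20 'e': at 4 (via fail)
pos 21 'a': at 3 (via fail)  ** P1@[21:21]
pos 22 'b': at 6 (via fail)
pos 23 'c': at 1 (via fail)
pos 24 'e': at 2  ** P0@[23:24]
pos 25 'e': at 4 (via fail)
pos 26 'a': at 3 (via fail)  ** P1@[26:26]
pos 27 'd': at 8 (via fail)
pos 28 'e': at 9
pos 29 'd': at 10
pos 30 'b': at 11
pos 31 'a': at 12  ** P1@[31:31]
pos 32 'b': at 13  ** P4@[27:32]
pos 33 'c': at 1 (via fail)
pos 34 'e': at 2  ** P0@[33:34]
pos 35 'b': at 5 (via fail)  ** P2@[34:35]
pos 36 'e': at 7 (via fail)  ** P3@[35:36]
pos 37 'd': at 8 (via fail)
pos 38 'c': at 1 (via fail)
pos 39 'c': at 1 (via fail)
pos 40 'b': at 6 (via fail)
pos 41 'c': at 1 (via fail)
pos 42 'e': at 2  ** P0@[41:42]
pos 43 'c': at 1 (via fail)
pos 44 'e': at 2  ** P0@[43:44]
pos 45 'e': at 4 (via fail)
pos 46 'b': at 5  ** P2@[45:46]
pos 47 'e': at 7 (via fail)  ** P3@[46:47]

Matches: [[2,0],[4,1],[6,1],[8,1],[12,0],[18,3],[19,1],[21,1],[24,0],[26,1],[31,1],[32,4],[34,0],[35,2],[36,3],[42,0],[44,0],[46,2],[47,3]]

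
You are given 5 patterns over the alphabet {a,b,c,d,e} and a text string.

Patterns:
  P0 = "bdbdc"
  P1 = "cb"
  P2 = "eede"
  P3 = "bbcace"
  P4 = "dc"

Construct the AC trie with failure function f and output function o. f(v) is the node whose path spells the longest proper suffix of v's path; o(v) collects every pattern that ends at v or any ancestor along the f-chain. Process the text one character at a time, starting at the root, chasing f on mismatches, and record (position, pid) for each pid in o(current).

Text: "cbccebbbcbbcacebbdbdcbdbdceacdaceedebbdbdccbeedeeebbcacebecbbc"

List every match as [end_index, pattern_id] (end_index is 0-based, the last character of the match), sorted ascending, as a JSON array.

Build:
Trie (insert patterns):
  0='ε' goto b→1 c→6 d→17 e→8
  1='b' goto b→12 d→2
  2='bd' goto b→3
  3='bdb' goto d→4
  4='bdbd' goto c→5
  5='bdbdc' goto ·  [P0 ends]
  6='c' goto b→7
  7='cb' goto ·  [P1 ends]
  8='e' goto e→9
  9='ee' goto d→10
  10='eed' goto e→11
  11='eede' goto ·  [P2 ends]
  12='bb' goto c→13
  13='bbc' goto a→14
  14='bbca' goto c→15
  15='bbcac' goto e→16
  16='bbcace' goto ·  [P3 ends]
  17='d' goto c→18
  18='dc' goto ·  [P4 ends]

BFS fail/out derivation:
  n1('b'): parent n0 fail=0; on 'b' 0 → fail=0;  out ∅∪∅=∅
  n6('c'): parent n0 fail=0; on 'c' 0 → fail=0;  out ∅∪∅=∅
  n8('e'): parent n0 fail=0; on 'e' 0 → fail=0;  out ∅∪∅=∅
  n17('d'): parent n0 fail=0; on 'd' 0 → fail=0;  out ∅∪∅=∅
  n2('bd'): parent n1 fail=0; on 'd' 0 → fail=17;  out ∅∪∅=∅
  n7('cb'): parent n6 fail=0; on 'b' 0 → fail=1;  out {1}∪∅={1}
  n9('ee'): parent n8 fail=0; on 'e' 0 → fail=8;  out ∅∪∅=∅
  n12('bb'): parent n1 fail=0; on 'b' 0 → fail=1;  out ∅∪∅=∅
  n18('dc'): parent n17 fail=0; on 'c' 0 → fail=6;  out {4}∪∅={4}
  n3('bdb'): parent n2 fail=17; on 'b' 17→0 → fail=1;  out ∅∪∅=∅
  n10('eed'): parent n9 fail=8; on 'd' 8→0 → fail=17;  out ∅∪∅=∅
  n13('bbc'): parent n12 fail=1; on 'c' 1→0 → fail=6;  out ∅∪∅=∅
  n4('bdbd'): parent n3 fail=1; on 'd' 1 → fail=2;  out ∅∪∅=∅
  n11('eede'): parent n10 fail=17; on 'e' 17→0 → fail=8;  out {2}∪∅={2}
  n14('bbca'): parent n13 fail=6; on 'a' 6→0 → fail=0;  out ∅∪∅=∅
  n5('bdbdc'): parent n4 fail=2; on 'c' 2→17 → fail=18;  out {0}∪{4}={0,4}
  n15('bbcac'): parent n14 fail=0; on 'c' 0 → fail=6;  out ∅∪∅=∅
  n16('bbcace'): parent n15 fail=6; on 'e' 6→0 → fail=8;  out {3}∪∅={3}

Text stream:
[0] read 'c'  n0⇒n6
[1] read 'b'  n6⇒n7  ** P1@[0:1]
[2] read 'c'  n7⇒n6 (fail-walked)
[3] read 'c'  n6⇒n6 (fail-walked)
[4] read 'e'  n6⇒n8 (fail-walked)
[5] read 'b'  n8⇒n1 (fail-walked)
[6] read 'b'  n1⇒n12
[7] read 'b'  n12⇒n12 (fail-walked)
[8] read 'c'  n12⇒n13
[9] read 'b'  n13⇒n7 (fail-walked)  ** P1@[8:9]
[10] read 'b'  n7⇒n12 (fail-walked)
[11] read 'c'  n12⇒n13
[12] read 'a'  n13⇒n14
[13] read 'c'  n14⇒n15
[14] read 'e'  n15⇒n16  ** P3@[9:14]
[15] read 'b'  n16⇒n1 (fail-walked)
[16] read 'b'  n1⇒n12
[17] read 'd'  n12⇒n2 (fail-walked)
[18] read 'b'  n2⇒n3
[19] read 'd'  n3⇒n4
[20] read 'c'  n4⇒n5  ** P0@[16:20],P4@[19:20]
[21] read 'b'  n5⇒n7 (fail-walked)  ** P1@[20:21]
[22] read 'd'  n7⇒n2 (fail-walked)
[23] read 'b'  n2⇒n3
[24] read 'd'  n3⇒n4
[25] read 'c'  n4⇒n5  ** P0@[21:25],P4@[24:25]
[26] read 'e'  n5⇒n8 (fail-walked)
[27] read 'a'  n8⇒n0 (fail-walked)
[28] read 'c'  n0⇒n6
[29] read 'd'  n6⇒n17 (fail-walked)
[30] read 'a'  n17⇒n0 (fail-walked)
[31] read 'c'  n0⇒n6
[32] read 'e'  n6⇒n8 (fail-walked)
[33] read 'e'  n8⇒n9
[34] read 'd'  n9⇒n10
[35] read 'e'  n10⇒n11  ** P2@[32:35]
[36] read 'b'  n11⇒n1 (fail-walked)
[37] read 'b'  n1⇒n12
[38] read 'd'  n12⇒n2 (fail-walked)
[39] read 'b'  n2⇒n3
[40] read 'd'  n3⇒n4
[41] read 'c'  n4⇒n5  ** P0@[37:41],P4@[40:41]
[42] read 'c'  n5⇒n6 (fail-walked)
[43] read 'b'  n6⇒n7  ** P1@[42:43]
[44] read 'e'  n7⇒n8 (fail-walked)
[45] read 'e'  n8⇒n9
[46] read 'd'  n9⇒n10
[47] read 'e'  n10⇒n11  ** P2@[44:47]
[48] read 'e'  n11⇒n9 (fail-walked)
[49] read 'e'  n9⇒n9 (fail-walked)
[50] read 'b'  n9⇒n1 (fail-walked)
[51] read 'b'  n1⇒n12
[52] read 'c'  n12⇒n13
[53] read 'a'  n13⇒n14
[54] read 'c'  n14⇒n15
[55] read 'e'  n15⇒n16  ** P3@[50:55]
[56] read 'b'  n16⇒n1 (fail-walked)
[57] read 'e'  n1⇒n8 (fail-walked)
[58] read 'c'  n8⇒n6 (fail-walked)
[59] read 'b'  n6⇒n7  ** P1@[58:59]
[60] read 'b'  n7⇒n12 (fail-walked)
[61] read 'c'  n12⇒n13

All matches (sorted): [[1,1],[9,1],[14,3],[20,0],[20,4],[21,1],[25,0],[25,4],[35,2],[41,0],[41,4],[43,1],[47,2],[55,3],[59,1]]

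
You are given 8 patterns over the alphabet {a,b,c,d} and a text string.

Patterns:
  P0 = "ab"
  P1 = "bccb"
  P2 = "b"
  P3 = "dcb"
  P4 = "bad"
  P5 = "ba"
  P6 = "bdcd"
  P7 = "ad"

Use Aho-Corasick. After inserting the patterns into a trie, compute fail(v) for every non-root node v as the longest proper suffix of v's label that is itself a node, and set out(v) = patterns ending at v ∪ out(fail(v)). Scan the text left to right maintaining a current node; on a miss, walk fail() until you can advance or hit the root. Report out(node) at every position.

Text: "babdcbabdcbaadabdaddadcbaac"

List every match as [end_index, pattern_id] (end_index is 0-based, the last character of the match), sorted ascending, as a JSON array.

Build automaton:
Trie (insert patterns):
  0='ε' goto a→1 b→3 d→7
  1='a' goto b→2 d→15
  2='ab' goto ·  [P0 ends]
  3='b' goto a→10 c→4 d→12  [P2 ends]
  4='bc' goto c→5
  5='bcc' goto b→6
  6='bccb' goto ·  [P1 ends]
  7='d' goto c→8
  8='dc' goto b→9
  9='dcb' goto ·  [P3 ends]
  10='ba' goto d→11  [P5 ends]
  11='bad' goto ·  [P4 ends]
  12='bd' goto c→13
  13='bdc' goto d→14
  14='bdcd' goto ·  [P6 ends]
  15='ad' goto ·  [P7 ends]

BFS fail/out derivation:
  n1('a'): parent n0 fail=0; on 'a' 0 → fail=0;  out ∅∪∅=∅
  n3('b'): parent n0 fail=0; on 'b' 0 → fail=0;  out {2}∪∅={2}
  n7('d'): parent n0 fail=0; on 'd' 0 → fail=0;  out ∅∪∅=∅
  n2('ab'): parent n1 fail=0; on 'b' 0 → fail=3;  out {0}∪{2}={0,2}
  n4('bc'): parent n3 fail=0; on 'c' 0 → fail=0;  out ∅∪∅=∅
  n8('dc'): parent n7 fail=0; on 'c' 0 → fail=0;  out ∅∪∅=∅
  n10('ba'): parent n3 fail=0; on 'a' 0 → fail=1;  out {5}∪∅={5}
  n12('bd'): parent n3 fail=0; on 'd' 0 → fail=7;  out ∅∪∅=∅
  n15('ad'): parent n1 fail=0; on 'd' 0 → fail=7;  out {7}∪∅={7}
  n5('bcc'): parent n4 fail=0; on 'c' 0 → fail=0;  out ∅∪∅=∅
  n9('dcb'): parent n8 fail=0; on 'b' 0 → fail=3;  out {3}∪{2}={2,3}
  n11('bad'): parent n10 fail=1; on 'd' 1 → fail=15;  out {4}∪{7}={4,7}
  n13('bdc'): parent n12 fail=7; on 'c' 7 → fail=8;  out ∅∪∅=∅
  n6('bccb'): parent n5 fail=0; on 'b' 0 → fail=3;  out {1}∪{2}={1,2}
  n14('bdcd'): parent n13 fail=8; on 'd' 8→0 → fail=7;  out {6}∪∅={6}

Text stream:
[0] read 'b'  n0⇒n3  ** P2@[0:0]
[1] read 'a'  n3⇒n10  ** P5@[0:1]
[2] read 'b'  n10⇒n2 ·f  ** P0@[1:2],P2@[2:2]
[3] read 'd'  n2⇒n12 ·f
[4] read 'c'  n12⇒n13
[5] read 'b'  n13⇒n9 ·f  ** P2@[5:5],P3@[3:5]
[6] read 'a'  n9⇒n10 ·f  ** P5@[5:6]
[7] read 'b'  n10⇒n2 ·f  ** P0@[6:7],P2@[7:7]
[8] read 'd'  n2⇒n12 ·f
[9] read 'c'  n12⇒n13
[10] read 'b'  n13⇒n9 ·f  ** P2@[10:10],P3@[8:10]
[11] read 'a'  n9⇒n10 ·f  ** P5@[10:11]
[12] read 'a'  n10⇒n1 ·f
[13] read 'd'  n1⇒n15  ** P7@[12:13]
[14] read 'a'  n15⇒n1 ·f
[15] read 'b'  n1⇒n2  ** P0@[14:15],P2@[15:15]
[16] read 'd'  n2⇒n12 ·f
[17] read 'a'  n12⇒n1 ·f
[18] read 'd'  n1⇒n15  ** P7@[17:18]
[19] read 'd'  n15⇒n7 ·f
[20] read 'a'  n7⇒n1 ·f
[21] read 'd'  n1⇒n15  ** P7@[20:21]
[22] read 'c'  n15⇒n8 ·f
[23] read 'b'  n8⇒n9  ** P2@[23:23],P3@[21:23]
[24] read 'a'  n9⇒n10 ·f  ** P5@[23:24]
[25] read 'a'  n10⇒n1 ·f
[26] read 'c'  n1⇒n0 ·f

All matches (sorted): [[0,2],[1,5],[2,0],[2,2],[5,2],[5,3],[6,5],[7,0],[7,2],[10,2],[10,3],[11,5],[13,7],[15,0],[15,2],[18,7],[21,7],[23,2],[23,3],[24,5]]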